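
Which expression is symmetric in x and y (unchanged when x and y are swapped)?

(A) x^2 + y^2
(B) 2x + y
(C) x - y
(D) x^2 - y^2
A

A symmetric expression is unchanged when the variables are permuted; here the transformation to test is the swap (x, y) -> (y, x).
Substitute the transformed coordinates into each option and compare with the original:
(A) x^2 + y^2  ->  (y)^2 + (x)^2 = x^2 + y^2   [equals x^2 + y^2: invariant]
(B) 2x + y  ->  2(y) + (x) = x + 2y   [differs from 2x + y: not invariant]
(C) x - y  ->  (y) - (x) = -x + y   [differs from x - y: not invariant]
(D) x^2 - y^2  ->  (y)^2 - (x)^2 = -x^2 + y^2   [differs from x^2 - y^2: not invariant]

Only option (A), x^2 + y^2, is unchanged by the transformation.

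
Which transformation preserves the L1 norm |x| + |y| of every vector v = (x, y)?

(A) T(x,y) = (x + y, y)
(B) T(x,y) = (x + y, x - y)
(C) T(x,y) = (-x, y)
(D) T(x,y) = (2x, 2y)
C

A transformation preserves a norm if ||T(v)|| = ||v|| for every v; a single vector where the norm changes rules an option out.

(A) T(x,y) = (x + y, y): v = (0, 1) has norm |0| + |1| = 1, but T(v) = (1, 1) has norm 2 -- not preserved.
(B) T(x,y) = (x + y, x - y): v = (1, 0) has norm |1| + |0| = 1, but T(v) = (1, 1) has norm 2 -- not preserved.
(C) T(x,y) = (-x, y): preserves the norm -- it only permutes the coordinates and/or flips signs, which leaves |x| + |y| unchanged.
(D) T(x,y) = (2x, 2y): v = (1, 0) has norm |1| + |0| = 1, but T(v) = (2, 0) has norm 2 -- not preserved.

Therefore the answer is (C).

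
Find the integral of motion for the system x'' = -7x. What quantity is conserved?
E = (x')^2 + 7x^2

Multiply the equation by x':
x' * x'' = -7x * x'
The left side is d/dt[(x')^2/2] and the right side is d/dt[-7x^2/2], so
d/dt[(x')^2/2 + 7x^2/2] = 0, i.e. (x')^2/2 + 7x^2/2 = constant.
Multiplying by 2, the integral of motion is E = (x')^2 + 7x^2.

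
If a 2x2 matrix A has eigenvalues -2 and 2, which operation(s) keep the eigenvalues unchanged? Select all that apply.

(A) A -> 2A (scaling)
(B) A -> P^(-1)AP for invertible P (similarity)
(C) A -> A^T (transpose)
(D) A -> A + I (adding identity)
B and C

Eigenvalues are preserved by:
1. Similarity transformations: A -> P^(-1)AP (same characteristic polynomial)
2. Transpose: A^T has the same eigenvalues as A

Eigenvalues are NOT preserved by:
- Adding identity: eigenvalues become -2+1, 2+1
- Scaling: eigenvalues become -4, 4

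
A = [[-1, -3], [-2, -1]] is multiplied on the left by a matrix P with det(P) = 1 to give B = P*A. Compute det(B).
-5

By the multiplicative property of determinants, det(B) = det(P*A) = det(P) * det(A) = det(A),
so the determinant is invariant under multiplication by any determinant-1 matrix; we just need det(A).

det(A) = (-1)(-1) - (-3)(-2) = 1 - 6 = -5

Therefore det(B) = 1 * (-5) = -5.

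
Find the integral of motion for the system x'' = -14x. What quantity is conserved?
E = (x')^2 + 14x^2

Multiply the equation by x':
x' * x'' = -14x * x'
The left side is d/dt[(x')^2/2] and the right side is d/dt[-14x^2/2], so
d/dt[(x')^2/2 + 14x^2/2] = 0, i.e. (x')^2/2 + 14x^2/2 = constant.
Multiplying by 2, the integral of motion is E = (x')^2 + 14x^2.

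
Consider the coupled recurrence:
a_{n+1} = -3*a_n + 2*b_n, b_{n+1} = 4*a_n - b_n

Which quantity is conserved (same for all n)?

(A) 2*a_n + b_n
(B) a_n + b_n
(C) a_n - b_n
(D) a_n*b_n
B

Replace a_n by a_{n+1} = -3*a_n + 2*b_n and b_n by b_{n+1} = 4*a_n - b_n in each option and simplify:
(A) 2*a_n + b_n  ->  2*(-3*a_n + 2*b_n) + (4*a_n - b_n) = -2*a_n + 3*b_n   [not conserved]
(B) a_n + b_n  ->  (-3*a_n + 2*b_n) + (4*a_n - b_n) = a_n + b_n   [conserved]
(C) a_n - b_n  ->  (-3*a_n + 2*b_n) - (4*a_n - b_n) = -7*a_n + 3*b_n   [not conserved]
(D) a_n*b_n  ->  (-3*a_n + 2*b_n)*(4*a_n - b_n) = -12*a_n^2 + 11*a_n*b_n - 2*b_n^2   [not conserved]

Only (B) a_n + b_n returns to itself after one step, so it is the conserved quantity.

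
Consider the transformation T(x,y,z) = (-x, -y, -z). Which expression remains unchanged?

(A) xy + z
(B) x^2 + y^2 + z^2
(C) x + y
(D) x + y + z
B

Apply T(x,y,z) = (-x, -y, -z) to each option, i.e. replace (x, y, z) by the transformed coordinates.
Substitute the transformed coordinates into each option and compare with the original:
(A) xy + z  ->  (-x)(-y) + (-z) = xy - z   [differs from xy + z: not invariant]
(B) x^2 + y^2 + z^2  ->  (-x)^2 + (-y)^2 + (-z)^2 = x^2 + y^2 + z^2   [equals x^2 + y^2 + z^2: invariant]
(C) x + y  ->  (-x) + (-y) = -x - y   [differs from x + y: not invariant]
(D) x + y + z  ->  (-x) + (-y) + (-z) = -x - y - z   [differs from x + y + z: not invariant]

Only option (B), x^2 + y^2 + z^2, is unchanged by the transformation.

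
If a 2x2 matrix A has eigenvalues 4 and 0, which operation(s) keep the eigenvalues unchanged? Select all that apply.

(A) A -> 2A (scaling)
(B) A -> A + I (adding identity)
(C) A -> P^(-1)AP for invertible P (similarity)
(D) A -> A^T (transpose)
C and D

Eigenvalues are preserved by:
1. Similarity transformations: A -> P^(-1)AP (same characteristic polynomial)
2. Transpose: A^T has the same eigenvalues as A

Eigenvalues are NOT preserved by:
- Adding identity: eigenvalues become 4+1, 0+1
- Scaling: eigenvalues become 8, 0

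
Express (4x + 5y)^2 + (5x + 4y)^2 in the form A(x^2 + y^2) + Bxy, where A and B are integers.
41(x^2 + y^2) + 80xy

Expanding: (4x + 5y)^2 = 16x^2 + 40xy + 25y^2
(5x + 4y)^2 = 25x^2 + 40xy + 16y^2
Sum = (16+25)(x^2+y^2) + 80xy = 41(x^2 + y^2) + 80xy
This is symmetric in x and y.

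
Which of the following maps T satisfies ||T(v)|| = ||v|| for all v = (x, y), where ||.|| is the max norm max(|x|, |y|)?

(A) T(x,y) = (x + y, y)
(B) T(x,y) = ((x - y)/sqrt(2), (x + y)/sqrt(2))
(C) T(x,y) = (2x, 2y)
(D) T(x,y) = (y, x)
D

A transformation preserves a norm if ||T(v)|| = ||v|| for every v; a single vector where the norm changes rules an option out.

(A) T(x,y) = (x + y, y): v = (1, 1) has norm max(|1|, |1|) = 1, but T(v) = (2, 1) has norm 2 -- not preserved.
(B) T(x,y) = ((x - y)/sqrt(2), (x + y)/sqrt(2)): v = (1, 0) has norm max(|1|, |0|) = 1, but T(v) = (sqrt(2)/2, sqrt(2)/2) has norm sqrt(2)/2 -- not preserved.
(C) T(x,y) = (2x, 2y): v = (1, 0) has norm max(|1|, |0|) = 1, but T(v) = (2, 0) has norm 2 -- not preserved.
(D) T(x,y) = (y, x): preserves the norm -- it only permutes the coordinates and/or flips signs, which leaves max(|x|, |y|) unchanged.

Therefore the answer is (D).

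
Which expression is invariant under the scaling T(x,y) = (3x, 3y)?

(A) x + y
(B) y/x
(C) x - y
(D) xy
B

Under the uniform scaling T(x,y) = (3x, 3y):
Substitute the transformed coordinates into each option and compare with the original:
(A) x + y  ->  (3x) + (3y) = 3x + 3y   [differs from x + y: not invariant]
(B) y/x  ->  (3y)/(3x) = y/x   [equals y/x: invariant]
(C) x - y  ->  (3x) - (3y) = 3x - 3y   [differs from x - y: not invariant]
(D) xy  ->  (3x)(3y) = 9xy   [differs from xy: not invariant]

Only option (B), y/x, is unchanged by the transformation.
The common factor 3 cancels in a ratio of coordinates, while sums, products and sums of squares pick up factors of 3 or 9.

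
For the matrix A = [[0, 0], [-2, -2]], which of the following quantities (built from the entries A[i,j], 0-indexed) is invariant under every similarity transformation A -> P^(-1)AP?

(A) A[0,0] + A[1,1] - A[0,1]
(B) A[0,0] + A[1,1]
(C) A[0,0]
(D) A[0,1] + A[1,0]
B

A[0,0] + A[1,1] is the trace of A. By the cyclic property of the trace, tr(P^(-1)AP) = tr(APP^(-1)) = tr(A), so it is the same for every matrix similar to A.

The other combinations are not similarity invariants. For example, take P = [[1, 2], [0, 1]] (det P = 1), so P^(-1) = [[1, -2], [0, 1]] and
B = P^(-1)AP = [[4, 12], [-2, -6]].
Evaluating each option on A and on B:
(A) A[0,0] + A[1,1] - A[0,1]: -2 for A, -14 for B -> changes
(B) A[0,0] + A[1,1]: -2 for A, -2 for B -> unchanged
(C) A[0,0]: 0 for A, 4 for B -> changes
(D) A[0,1] + A[1,0]: -2 for A, 10 for B -> changes

Only (B) A[0,0] + A[1,1] = -2 survives (and it does so for every P, not just this one), so it is the invariant.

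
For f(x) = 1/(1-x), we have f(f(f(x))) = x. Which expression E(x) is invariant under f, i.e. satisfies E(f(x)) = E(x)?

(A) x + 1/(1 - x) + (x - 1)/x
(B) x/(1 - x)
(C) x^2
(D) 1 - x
A

Replace x by f(x) = 1/(1 - x) in each option and simplify. As a quick numerical cross-check, also compare E(4) with E(f(4)) = E(-1/3).

(A) x + 1/(1 - x) + (x - 1)/x  ->  (1/(1 - x)) + 1/(1 - (1/(1 - x))) + ((1/(1 - x)) - 1)/(1/(1 - x)), which simplifies back to x + 1/(1 - x) + (x - 1)/x; check: E(4) = 53/12, E(-1/3) = 53/12.   [invariant]
(B) x/(1 - x)  ->  (1/(1 - x))/(1 - (1/(1 - x))) = -1/x; check: E(4) = -4/3 but E(-1/3) = -1/4.   [not invariant]
(C) x^2  ->  (1/(1 - x))^2 = (x - 1)^(-2); check: E(4) = 16 but E(-1/3) = 1/9.   [not invariant]
(D) 1 - x  ->  1 - (1/(1 - x)) = x/(x - 1); check: E(4) = -3 but E(-1/3) = 4/3.   [not invariant]

Only (A) is unchanged. Indeed f(f(x)) = 1/(1 - 1/(1-x)) = (1-x)/(-x) = (x-1)/x, so E(x) = x + f(x) + f(f(x)) is the sum over the whole 3-cycle; applying f just permutes the three terms cyclically (x -> f(x) -> f(f(x)) -> x), leaving the sum unchanged.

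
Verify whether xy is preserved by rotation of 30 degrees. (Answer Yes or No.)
No

Applying rotation by 30 degrees: x' = x*cos(30 degrees) - y*sin(30 degrees) = sqrt(3)x/2 - y/2, y' = x*sin(30 degrees) + y*cos(30 degrees) = x/2 + sqrt(3)y/2

Substituting into xy:
(sqrt(3)x/2 - y/2)(x/2 + sqrt(3)y/2)
= sqrt(3)x^2/4 + xy/2 - sqrt(3)y^2/4

This differs from the original expression xy, so it is NOT invariant.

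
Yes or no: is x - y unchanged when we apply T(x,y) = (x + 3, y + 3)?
Yes

Substitute T(x,y) = (x + 3, y + 3) into the expression and compare with the original.

Original: x - y
After applying T: (x + 3) - (y + 3) = x - y

This is identical to the original x - y, so the expression is invariant.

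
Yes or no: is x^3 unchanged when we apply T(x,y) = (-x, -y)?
No

Substitute T(x,y) = (-x, -y) into the expression and compare with the original.

Original: x^3
After applying T: (-x)^3 = -x^3

This differs from the original x^3 (difference: -2x^3), so the expression is NOT invariant.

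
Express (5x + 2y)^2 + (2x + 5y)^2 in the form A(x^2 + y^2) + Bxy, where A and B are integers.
29(x^2 + y^2) + 40xy

Expanding: (5x + 2y)^2 = 25x^2 + 20xy + 4y^2
(2x + 5y)^2 = 4x^2 + 20xy + 25y^2
Sum = (25+4)(x^2+y^2) + 40xy = 29(x^2 + y^2) + 40xy
This is symmetric in x and y.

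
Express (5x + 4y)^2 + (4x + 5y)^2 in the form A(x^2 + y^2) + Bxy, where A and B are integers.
41(x^2 + y^2) + 80xy

Expanding: (5x + 4y)^2 = 25x^2 + 40xy + 16y^2
(4x + 5y)^2 = 16x^2 + 40xy + 25y^2
Sum = (25+16)(x^2+y^2) + 80xy = 41(x^2 + y^2) + 80xy
This is symmetric in x and y.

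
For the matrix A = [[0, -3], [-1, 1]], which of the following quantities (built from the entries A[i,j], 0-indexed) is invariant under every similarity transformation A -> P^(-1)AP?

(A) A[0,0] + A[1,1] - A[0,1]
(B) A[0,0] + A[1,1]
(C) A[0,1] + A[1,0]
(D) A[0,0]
B

A[0,0] + A[1,1] is the trace of A. By the cyclic property of the trace, tr(P^(-1)AP) = tr(APP^(-1)) = tr(A), so it is the same for every matrix similar to A.

The other combinations are not similarity invariants. For example, take P = [[1, 1], [1, 2]] (det P = 1), so P^(-1) = [[2, -1], [-1, 1]] and
B = P^(-1)AP = [[-6, -13], [3, 7]].
Evaluating each option on A and on B:
(A) A[0,0] + A[1,1] - A[0,1]: 4 for A, 14 for B -> changes
(B) A[0,0] + A[1,1]: 1 for A, 1 for B -> unchanged
(C) A[0,1] + A[1,0]: -4 for A, -10 for B -> changes
(D) A[0,0]: 0 for A, -6 for B -> changes

Only (B) A[0,0] + A[1,1] = 1 survives (and it does so for every P, not just this one), so it is the invariant.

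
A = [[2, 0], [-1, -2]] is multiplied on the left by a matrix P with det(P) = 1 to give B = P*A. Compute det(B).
-4

By the multiplicative property of determinants, det(B) = det(P*A) = det(P) * det(A) = det(A),
so the determinant is invariant under multiplication by any determinant-1 matrix; we just need det(A).

det(A) = (2)(-2) - (0)(-1) = -4 - 0 = -4

Therefore det(B) = 1 * (-4) = -4.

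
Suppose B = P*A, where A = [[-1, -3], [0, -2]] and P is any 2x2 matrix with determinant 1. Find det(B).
2

By the multiplicative property of determinants, det(B) = det(P*A) = det(P) * det(A) = det(A),
so the determinant is invariant under multiplication by any determinant-1 matrix; we just need det(A).

det(A) = (-1)(-2) - (-3)(0) = 2 - 0 = 2

Therefore det(B) = 1 * 2 = 2.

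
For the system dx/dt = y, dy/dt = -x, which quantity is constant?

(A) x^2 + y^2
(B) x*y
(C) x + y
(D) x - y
A

A first integral I satisfies dI/dt = 0 along every solution. Differentiate each option and use the equation of motion:
(A) d/dt[x^2 + y^2] = 2x*dx/dt + 2y*dy/dt = 2x*y + 2y*(-x) = 0
(B) d/dt[x*y] = (dx/dt)y + x(dy/dt) = y^2 - x^2, not identically 0
(C) d/dt[x + y] = y + (-x) = y - x, not identically 0
(D) d/dt[x - y] = y - (-x) = x + y, not identically 0

Only (A) has zero time-derivative. So x^2 + y^2 (the squared radius; trajectories are circles) is the conserved quantity.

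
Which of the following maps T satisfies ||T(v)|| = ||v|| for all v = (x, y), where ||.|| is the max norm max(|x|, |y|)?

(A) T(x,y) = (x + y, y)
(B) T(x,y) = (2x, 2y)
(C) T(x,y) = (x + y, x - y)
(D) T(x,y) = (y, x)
D

A transformation preserves a norm if ||T(v)|| = ||v|| for every v; a single vector where the norm changes rules an option out.

(A) T(x,y) = (x + y, y): v = (1, 1) has norm max(|1|, |1|) = 1, but T(v) = (2, 1) has norm 2 -- not preserved.
(B) T(x,y) = (2x, 2y): v = (1, 0) has norm max(|1|, |0|) = 1, but T(v) = (2, 0) has norm 2 -- not preserved.
(C) T(x,y) = (x + y, x - y): v = (1, 1) has norm max(|1|, |1|) = 1, but T(v) = (2, 0) has norm 2 -- not preserved.
(D) T(x,y) = (y, x): preserves the norm -- it only permutes the coordinates and/or flips signs, which leaves max(|x|, |y|) unchanged.

Therefore the answer is (D).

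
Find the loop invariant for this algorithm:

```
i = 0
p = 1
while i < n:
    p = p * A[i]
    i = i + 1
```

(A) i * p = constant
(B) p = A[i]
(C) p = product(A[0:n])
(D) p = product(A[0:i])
D

A loop invariant must hold before the first iteration and be re-established by every execution of the body.

(D) p = product(A[0:i]): Initially i = 0 and p = 1 = product of the empty slice A[0:0]. If p = product(A[0:i]) holds at the top of an iteration, the body sets p to product(A[0:i]) * A[i] = product(A[0:i+1]) and then i to i+1, so the property is restored. At exit i = n, giving p = product(A[0:n]).

The other options fail:
(A) i * p = constant: initially i * p = 0, but after one iteration it is 1 * A[0], which is nonzero in general.
(B) p = A[i]: after the first iteration p = A[0] but i = 1; in general p is a product of several elements, not a single one.
(C) p = product(A[0:n]): false before the loop (p = 1, not the full product) -- it only becomes true at exit.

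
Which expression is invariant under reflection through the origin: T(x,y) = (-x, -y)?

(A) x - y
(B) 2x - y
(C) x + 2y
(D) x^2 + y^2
D

The map is reflection through the origin: T(x,y) = (-x, -y).
Substitute the transformed coordinates into each option and compare with the original:
(A) x - y  ->  (-x) - (-y) = -x + y   [differs from x - y: not invariant]
(B) 2x - y  ->  2(-x) - (-y) = -2x + y   [differs from 2x - y: not invariant]
(C) x + 2y  ->  (-x) + 2(-y) = -x - 2y   [differs from x + 2y: not invariant]
(D) x^2 + y^2  ->  (-x)^2 + (-y)^2 = x^2 + y^2   [equals x^2 + y^2: invariant]

Only option (D), x^2 + y^2, is unchanged by the transformation.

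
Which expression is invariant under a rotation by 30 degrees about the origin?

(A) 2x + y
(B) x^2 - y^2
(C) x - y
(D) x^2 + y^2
D

A rotation by 30 degrees sends (x, y) to (sqrt(3)x/2 - y/2, x/2 + sqrt(3)y/2).
Substitute the transformed coordinates into each option and compare with the original:
(A) 2x + y  ->  2(sqrt(3)x/2 - y/2) + (x/2 + sqrt(3)y/2) = x/2 + sqrt(3)x - y + sqrt(3)y/2   [differs from 2x + y: not invariant]
(B) x^2 - y^2  ->  (sqrt(3)x/2 - y/2)^2 - (x/2 + sqrt(3)y/2)^2 = x^2/2 - sqrt(3)xy - y^2/2   [differs from x^2 - y^2: not invariant]
(C) x - y  ->  (sqrt(3)x/2 - y/2) - (x/2 + sqrt(3)y/2) = -x/2 + sqrt(3)x/2 - sqrt(3)y/2 - y/2   [differs from x - y: not invariant]
(D) x^2 + y^2  ->  (sqrt(3)x/2 - y/2)^2 + (x/2 + sqrt(3)y/2)^2 = x^2 + y^2   [equals x^2 + y^2: invariant]

Only option (D), x^2 + y^2, is unchanged by the transformation.
Geometrically, x^2 + y^2 is the squared distance from the origin, which every rotation about the origin preserves.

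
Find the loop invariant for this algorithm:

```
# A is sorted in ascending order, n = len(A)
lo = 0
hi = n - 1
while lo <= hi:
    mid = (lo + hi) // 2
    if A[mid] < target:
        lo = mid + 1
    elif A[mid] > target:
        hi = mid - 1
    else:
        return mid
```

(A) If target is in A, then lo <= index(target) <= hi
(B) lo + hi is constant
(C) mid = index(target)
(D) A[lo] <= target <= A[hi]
A

A loop invariant must hold before the first iteration and be re-established by every execution of the body.

(A) If target is in A, then lo <= index(target) <= hi: Before the loop [lo, hi] = [0, n-1] covers every index. When A[mid] < target, sortedness puts target strictly to the right of mid, so setting lo = mid + 1 keeps index(target) in [lo, hi]; symmetrically for hi = mid - 1. Hence 'if target is in A then lo <= index(target) <= hi' holds after every iteration, and when lo > hi it proves target is absent.

The other options fail:
(B) lo + hi is constant: each iteration moves exactly one of lo, hi, so lo + hi changes (e.g. 0 + (n-1) becomes (mid+1) + (n-1)).
(C) mid = index(target): mid is just the current probe; it equals index(target) only on the iteration that returns.
(D) A[lo] <= target <= A[hi]: fails when target is not in A (e.g. target < A[0] already violates it before the loop), so it is not maintained in general.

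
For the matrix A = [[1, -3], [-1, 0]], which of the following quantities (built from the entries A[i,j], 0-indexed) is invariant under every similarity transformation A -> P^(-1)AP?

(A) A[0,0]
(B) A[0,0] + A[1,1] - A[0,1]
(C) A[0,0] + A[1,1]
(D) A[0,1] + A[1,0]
C

A[0,0] + A[1,1] is the trace of A. By the cyclic property of the trace, tr(P^(-1)AP) = tr(APP^(-1)) = tr(A), so it is the same for every matrix similar to A.

The other combinations are not similarity invariants. For example, take P = [[1, 2], [0, 1]] (det P = 1), so P^(-1) = [[1, -2], [0, 1]] and
B = P^(-1)AP = [[3, 3], [-1, -2]].
Evaluating each option on A and on B:
(A) A[0,0]: 1 for A, 3 for B -> changes
(B) A[0,0] + A[1,1] - A[0,1]: 4 for A, -2 for B -> changes
(C) A[0,0] + A[1,1]: 1 for A, 1 for B -> unchanged
(D) A[0,1] + A[1,0]: -4 for A, 2 for B -> changes

Only (C) A[0,0] + A[1,1] = 1 survives (and it does so for every P, not just this one), so it is the invariant.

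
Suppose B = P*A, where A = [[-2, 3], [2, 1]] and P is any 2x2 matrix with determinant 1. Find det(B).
-8

By the multiplicative property of determinants, det(B) = det(P*A) = det(P) * det(A) = det(A),
so the determinant is invariant under multiplication by any determinant-1 matrix; we just need det(A).

det(A) = (-2)(1) - (3)(2) = -2 - 6 = -8

Therefore det(B) = 1 * (-8) = -8.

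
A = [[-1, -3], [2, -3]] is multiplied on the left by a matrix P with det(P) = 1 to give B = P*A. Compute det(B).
9

By the multiplicative property of determinants, det(B) = det(P*A) = det(P) * det(A) = det(A),
so the determinant is invariant under multiplication by any determinant-1 matrix; we just need det(A).

det(A) = (-1)(-3) - (-3)(2) = 3 - (-6) = 9

Therefore det(B) = 1 * 9 = 9.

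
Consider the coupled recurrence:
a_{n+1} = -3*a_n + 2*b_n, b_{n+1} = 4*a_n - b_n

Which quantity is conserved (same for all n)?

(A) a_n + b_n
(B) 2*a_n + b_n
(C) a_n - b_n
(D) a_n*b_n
A

Replace a_n by a_{n+1} = -3*a_n + 2*b_n and b_n by b_{n+1} = 4*a_n - b_n in each option and simplify:
(A) a_n + b_n  ->  (-3*a_n + 2*b_n) + (4*a_n - b_n) = a_n + b_n   [conserved]
(B) 2*a_n + b_n  ->  2*(-3*a_n + 2*b_n) + (4*a_n - b_n) = -2*a_n + 3*b_n   [not conserved]
(C) a_n - b_n  ->  (-3*a_n + 2*b_n) - (4*a_n - b_n) = -7*a_n + 3*b_n   [not conserved]
(D) a_n*b_n  ->  (-3*a_n + 2*b_n)*(4*a_n - b_n) = -12*a_n^2 + 11*a_n*b_n - 2*b_n^2   [not conserved]

Only (A) a_n + b_n returns to itself after one step, so it is the conserved quantity.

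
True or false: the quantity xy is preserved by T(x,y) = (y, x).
True

Substitute T(x,y) = (y, x) into the expression and compare with the original.

Original: xy
After applying T: (y)(x) = xy

This is identical to the original xy, so the expression is invariant.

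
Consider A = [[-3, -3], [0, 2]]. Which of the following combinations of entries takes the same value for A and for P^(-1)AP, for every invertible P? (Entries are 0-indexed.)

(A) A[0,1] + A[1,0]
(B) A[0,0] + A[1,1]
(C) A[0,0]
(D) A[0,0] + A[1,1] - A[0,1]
B

A[0,0] + A[1,1] is the trace of A. By the cyclic property of the trace, tr(P^(-1)AP) = tr(APP^(-1)) = tr(A), so it is the same for every matrix similar to A.

The other combinations are not similarity invariants. For example, take P = [[1, 1], [1, 2]] (det P = 1), so P^(-1) = [[2, -1], [-1, 1]] and
B = P^(-1)AP = [[-14, -22], [8, 13]].
Evaluating each option on A and on B:
(A) A[0,1] + A[1,0]: -3 for A, -14 for B -> changes
(B) A[0,0] + A[1,1]: -1 for A, -1 for B -> unchanged
(C) A[0,0]: -3 for A, -14 for B -> changes
(D) A[0,0] + A[1,1] - A[0,1]: 2 for A, 21 for B -> changes

Only (B) A[0,0] + A[1,1] = -1 survives (and it does so for every P, not just this one), so it is the invariant.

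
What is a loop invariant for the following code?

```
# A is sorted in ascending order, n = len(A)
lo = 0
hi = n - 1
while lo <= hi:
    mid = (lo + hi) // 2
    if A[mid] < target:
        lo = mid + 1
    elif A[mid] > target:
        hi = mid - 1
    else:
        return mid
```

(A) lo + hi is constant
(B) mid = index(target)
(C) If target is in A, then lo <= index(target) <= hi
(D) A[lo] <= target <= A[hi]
C

A loop invariant must hold before the first iteration and be re-established by every execution of the body.

(C) If target is in A, then lo <= index(target) <= hi: Before the loop [lo, hi] = [0, n-1] covers every index. When A[mid] < target, sortedness puts target strictly to the right of mid, so setting lo = mid + 1 keeps index(target) in [lo, hi]; symmetrically for hi = mid - 1. Hence 'if target is in A then lo <= index(target) <= hi' holds after every iteration, and when lo > hi it proves target is absent.

The other options fail:
(A) lo + hi is constant: each iteration moves exactly one of lo, hi, so lo + hi changes (e.g. 0 + (n-1) becomes (mid+1) + (n-1)).
(B) mid = index(target): mid is just the current probe; it equals index(target) only on the iteration that returns.
(D) A[lo] <= target <= A[hi]: fails when target is not in A (e.g. target < A[0] already violates it before the loop), so it is not maintained in general.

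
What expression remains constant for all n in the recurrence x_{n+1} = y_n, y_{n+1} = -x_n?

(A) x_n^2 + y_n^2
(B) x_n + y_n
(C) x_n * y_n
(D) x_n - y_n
A

For the recurrence x_{n+1} = y_n, y_{n+1} = -x_n:

x_{n+1}^2 + y_{n+1}^2 = y_n^2 + (-x_n)^2 = x_n^2 + y_n^2
The sum of squares is conserved (like energy in a harmonic oscillator).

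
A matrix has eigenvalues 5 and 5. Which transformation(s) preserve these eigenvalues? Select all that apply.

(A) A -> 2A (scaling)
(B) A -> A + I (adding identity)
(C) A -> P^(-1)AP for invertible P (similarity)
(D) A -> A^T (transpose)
C and D

Eigenvalues are preserved by:
1. Similarity transformations: A -> P^(-1)AP (same characteristic polynomial)
2. Transpose: A^T has the same eigenvalues as A

Eigenvalues are NOT preserved by:
- Adding identity: eigenvalues become 5+1, 5+1
- Scaling: eigenvalues become 10, 10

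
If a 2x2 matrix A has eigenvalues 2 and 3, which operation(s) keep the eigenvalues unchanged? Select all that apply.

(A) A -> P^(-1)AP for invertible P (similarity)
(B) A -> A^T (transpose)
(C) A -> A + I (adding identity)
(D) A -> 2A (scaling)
A and B

Eigenvalues are preserved by:
1. Similarity transformations: A -> P^(-1)AP (same characteristic polynomial)
2. Transpose: A^T has the same eigenvalues as A

Eigenvalues are NOT preserved by:
- Adding identity: eigenvalues become 2+1, 3+1
- Scaling: eigenvalues become 4, 6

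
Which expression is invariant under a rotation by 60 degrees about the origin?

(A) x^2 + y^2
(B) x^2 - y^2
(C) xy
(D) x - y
A

A rotation by 60 degrees sends (x, y) to (x/2 - sqrt(3)y/2, sqrt(3)x/2 + y/2).
Substitute the transformed coordinates into each option and compare with the original:
(A) x^2 + y^2  ->  (x/2 - sqrt(3)y/2)^2 + (sqrt(3)x/2 + y/2)^2 = x^2 + y^2   [equals x^2 + y^2: invariant]
(B) x^2 - y^2  ->  (x/2 - sqrt(3)y/2)^2 - (sqrt(3)x/2 + y/2)^2 = -x^2/2 - sqrt(3)xy + y^2/2   [differs from x^2 - y^2: not invariant]
(C) xy  ->  (x/2 - sqrt(3)y/2)(sqrt(3)x/2 + y/2) = sqrt(3)x^2/4 - xy/2 - sqrt(3)y^2/4   [differs from xy: not invariant]
(D) x - y  ->  (x/2 - sqrt(3)y/2) - (sqrt(3)x/2 + y/2) = -sqrt(3)x/2 + x/2 - sqrt(3)y/2 - y/2   [differs from x - y: not invariant]

Only option (A), x^2 + y^2, is unchanged by the transformation.
Geometrically, x^2 + y^2 is the squared distance from the origin, which every rotation about the origin preserves.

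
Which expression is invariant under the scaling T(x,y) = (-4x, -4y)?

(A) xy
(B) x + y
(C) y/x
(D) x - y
C

Under the uniform scaling T(x,y) = (-4x, -4y):
Substitute the transformed coordinates into each option and compare with the original:
(A) xy  ->  (-4x)(-4y) = 16xy   [differs from xy: not invariant]
(B) x + y  ->  (-4x) + (-4y) = -4x - 4y   [differs from x + y: not invariant]
(C) y/x  ->  (-4y)/(-4x) = y/x   [equals y/x: invariant]
(D) x - y  ->  (-4x) - (-4y) = -4x + 4y   [differs from x - y: not invariant]

Only option (C), y/x, is unchanged by the transformation.
The common factor -4 cancels in a ratio of coordinates, while sums, products and sums of squares pick up factors of -4 or 16.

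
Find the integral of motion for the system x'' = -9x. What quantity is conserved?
E = (x')^2 + 9x^2

Multiply the equation by x':
x' * x'' = -9x * x'
The left side is d/dt[(x')^2/2] and the right side is d/dt[-9x^2/2], so
d/dt[(x')^2/2 + 9x^2/2] = 0, i.e. (x')^2/2 + 9x^2/2 = constant.
Multiplying by 2, the integral of motion is E = (x')^2 + 9x^2.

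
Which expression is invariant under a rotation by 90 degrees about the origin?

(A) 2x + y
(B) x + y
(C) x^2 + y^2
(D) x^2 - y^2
C

A rotation by 90 degrees sends (x, y) to (-y, x).
Substitute the transformed coordinates into each option and compare with the original:
(A) 2x + y  ->  2(-y) + (x) = x - 2y   [differs from 2x + y: not invariant]
(B) x + y  ->  (-y) + (x) = x - y   [differs from x + y: not invariant]
(C) x^2 + y^2  ->  (-y)^2 + (x)^2 = x^2 + y^2   [equals x^2 + y^2: invariant]
(D) x^2 - y^2  ->  (-y)^2 - (x)^2 = -x^2 + y^2   [differs from x^2 - y^2: not invariant]

Only option (C), x^2 + y^2, is unchanged by the transformation.
Geometrically, x^2 + y^2 is the squared distance from the origin, which every rotation about the origin preserves.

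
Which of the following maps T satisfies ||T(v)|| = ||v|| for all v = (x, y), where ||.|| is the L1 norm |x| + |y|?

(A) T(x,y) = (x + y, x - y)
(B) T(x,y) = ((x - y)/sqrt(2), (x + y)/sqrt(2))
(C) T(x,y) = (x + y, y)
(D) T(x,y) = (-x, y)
D

A transformation preserves a norm if ||T(v)|| = ||v|| for every v; a single vector where the norm changes rules an option out.

(A) T(x,y) = (x + y, x - y): v = (1, 0) has norm |1| + |0| = 1, but T(v) = (1, 1) has norm 2 -- not preserved.
(B) T(x,y) = ((x - y)/sqrt(2), (x + y)/sqrt(2)): v = (1, 0) has norm |1| + |0| = 1, but T(v) = (sqrt(2)/2, sqrt(2)/2) has norm sqrt(2) -- not preserved.
(C) T(x,y) = (x + y, y): v = (0, 1) has norm |0| + |1| = 1, but T(v) = (1, 1) has norm 2 -- not preserved.
(D) T(x,y) = (-x, y): preserves the norm -- it only permutes the coordinates and/or flips signs, which leaves |x| + |y| unchanged.

Therefore the answer is (D).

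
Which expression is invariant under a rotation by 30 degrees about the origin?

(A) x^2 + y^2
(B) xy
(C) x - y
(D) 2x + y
A

A rotation by 30 degrees sends (x, y) to (sqrt(3)x/2 - y/2, x/2 + sqrt(3)y/2).
Substitute the transformed coordinates into each option and compare with the original:
(A) x^2 + y^2  ->  (sqrt(3)x/2 - y/2)^2 + (x/2 + sqrt(3)y/2)^2 = x^2 + y^2   [equals x^2 + y^2: invariant]
(B) xy  ->  (sqrt(3)x/2 - y/2)(x/2 + sqrt(3)y/2) = sqrt(3)x^2/4 + xy/2 - sqrt(3)y^2/4   [differs from xy: not invariant]
(C) x - y  ->  (sqrt(3)x/2 - y/2) - (x/2 + sqrt(3)y/2) = -x/2 + sqrt(3)x/2 - sqrt(3)y/2 - y/2   [differs from x - y: not invariant]
(D) 2x + y  ->  2(sqrt(3)x/2 - y/2) + (x/2 + sqrt(3)y/2) = x/2 + sqrt(3)x - y + sqrt(3)y/2   [differs from 2x + y: not invariant]

Only option (A), x^2 + y^2, is unchanged by the transformation.
Geometrically, x^2 + y^2 is the squared distance from the origin, which every rotation about the origin preserves.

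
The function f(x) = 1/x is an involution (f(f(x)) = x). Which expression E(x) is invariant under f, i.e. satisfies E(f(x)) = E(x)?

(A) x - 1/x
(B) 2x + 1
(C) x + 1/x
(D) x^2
C

Replace x by f(x) = 1/x in each option and simplify. As a quick numerical cross-check, also compare E(3) with E(f(3)) = E(1/3).

(A) x - 1/x  ->  (1/x) - 1/(1/x) = -x + 1/x; check: E(3) = 8/3 but E(1/3) = -8/3.   [not invariant]
(B) 2x + 1  ->  2(1/x) + 1 = (x + 2)/x; check: E(3) = 7 but E(1/3) = 5/3.   [not invariant]
(C) x + 1/x  ->  (1/x) + 1/(1/x), which simplifies back to x + 1/x; check: E(3) = 10/3, E(1/3) = 10/3.   [invariant]
(D) x^2  ->  (1/x)^2 = x^(-2); check: E(3) = 9 but E(1/3) = 1/9.   [not invariant]

Only (C) is unchanged. E is symmetric under swapping x with f(x) = 1/x, which is exactly what an involution does.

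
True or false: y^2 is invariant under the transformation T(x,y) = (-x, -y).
True

Substitute T(x,y) = (-x, -y) into the expression and compare with the original.

Original: y^2
After applying T: (-y)^2 = y^2

This is identical to the original y^2, so the expression is invariant.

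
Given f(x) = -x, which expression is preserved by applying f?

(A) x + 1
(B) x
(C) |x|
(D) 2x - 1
C

For f(x) = -x:
Applying f replaces x by -x. Since |-x| = |x|, the absolute value is unchanged by f, whereas x -> -x, 2x - 1 -> -2x - 1 and x + 1 -> -x + 1 all change.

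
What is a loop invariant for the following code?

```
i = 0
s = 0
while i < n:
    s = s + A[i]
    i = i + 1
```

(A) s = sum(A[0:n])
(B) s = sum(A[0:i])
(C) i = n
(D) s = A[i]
B

A loop invariant must hold before the first iteration and be re-established by every execution of the body.

(B) s = sum(A[0:i]): Initially i = 0 and s = 0 = sum of the empty slice A[0:0]. If s = sum(A[0:i]) holds at the top of an iteration, the body sets s to sum(A[0:i]) + A[i] = sum(A[0:i+1]) and then i to i+1, so s = sum(A[0:i]) holds again. At exit i = n, giving s = sum(A[0:n]).

The other options fail:
(A) s = sum(A[0:n]): false before the loop (s = 0, not the full sum) -- it only becomes true at exit.
(C) i = n: false initially (i = 0); it is the exit condition, not an invariant.
(D) s = A[i]: after the first iteration s = A[0] but i = 1, so s = A[i] compares s with the wrong element (and fails in general).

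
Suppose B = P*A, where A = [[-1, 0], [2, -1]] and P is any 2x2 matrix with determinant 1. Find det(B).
1

By the multiplicative property of determinants, det(B) = det(P*A) = det(P) * det(A) = det(A),
so the determinant is invariant under multiplication by any determinant-1 matrix; we just need det(A).

det(A) = (-1)(-1) - (0)(2) = 1 - 0 = 1

Therefore det(B) = 1 * 1 = 1.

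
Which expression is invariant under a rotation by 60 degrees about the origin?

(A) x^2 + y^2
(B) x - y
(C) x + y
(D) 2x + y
A

A rotation by 60 degrees sends (x, y) to (x/2 - sqrt(3)y/2, sqrt(3)x/2 + y/2).
Substitute the transformed coordinates into each option and compare with the original:
(A) x^2 + y^2  ->  (x/2 - sqrt(3)y/2)^2 + (sqrt(3)x/2 + y/2)^2 = x^2 + y^2   [equals x^2 + y^2: invariant]
(B) x - y  ->  (x/2 - sqrt(3)y/2) - (sqrt(3)x/2 + y/2) = -sqrt(3)x/2 + x/2 - sqrt(3)y/2 - y/2   [differs from x - y: not invariant]
(C) x + y  ->  (x/2 - sqrt(3)y/2) + (sqrt(3)x/2 + y/2) = x/2 + sqrt(3)x/2 - sqrt(3)y/2 + y/2   [differs from x + y: not invariant]
(D) 2x + y  ->  2(x/2 - sqrt(3)y/2) + (sqrt(3)x/2 + y/2) = sqrt(3)x/2 + x - sqrt(3)y + y/2   [differs from 2x + y: not invariant]

Only option (A), x^2 + y^2, is unchanged by the transformation.
Geometrically, x^2 + y^2 is the squared distance from the origin, which every rotation about the origin preserves.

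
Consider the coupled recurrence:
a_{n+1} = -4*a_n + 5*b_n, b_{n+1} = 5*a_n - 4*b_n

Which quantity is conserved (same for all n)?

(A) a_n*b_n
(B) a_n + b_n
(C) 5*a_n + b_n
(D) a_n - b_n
B

Replace a_n by a_{n+1} = -4*a_n + 5*b_n and b_n by b_{n+1} = 5*a_n - 4*b_n in each option and simplify:
(A) a_n*b_n  ->  (-4*a_n + 5*b_n)*(5*a_n - 4*b_n) = -20*a_n^2 + 41*a_n*b_n - 20*b_n^2   [not conserved]
(B) a_n + b_n  ->  (-4*a_n + 5*b_n) + (5*a_n - 4*b_n) = a_n + b_n   [conserved]
(C) 5*a_n + b_n  ->  5*(-4*a_n + 5*b_n) + (5*a_n - 4*b_n) = -15*a_n + 21*b_n   [not conserved]
(D) a_n - b_n  ->  (-4*a_n + 5*b_n) - (5*a_n - 4*b_n) = -9*a_n + 9*b_n   [not conserved]

Only (B) a_n + b_n returns to itself after one step, so it is the conserved quantity.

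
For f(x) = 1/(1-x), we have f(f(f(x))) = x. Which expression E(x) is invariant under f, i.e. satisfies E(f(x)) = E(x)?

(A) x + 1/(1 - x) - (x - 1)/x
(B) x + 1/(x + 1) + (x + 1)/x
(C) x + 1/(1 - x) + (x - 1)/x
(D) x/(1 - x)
C

Replace x by f(x) = 1/(1 - x) in each option and simplify. As a quick numerical cross-check, also compare E(4) with E(f(4)) = E(-1/3).

(A) x + 1/(1 - x) - (x - 1)/x  ->  (1/(1 - x)) + 1/(1 - (1/(1 - x))) - ((1/(1 - x)) - 1)/(1/(1 - x)) = (x^2(1 - x) - x + (x - 1)^2)/(x(x - 1)); check: E(4) = 35/12 but E(-1/3) = -43/12.   [not invariant]
(B) x + 1/(x + 1) + (x + 1)/x  ->  (1/(1 - x)) + 1/((1/(1 - x)) + 1) + ((1/(1 - x)) + 1)/(1/(1 - x)) = (-x^3 + 6x^2 - 11x + 7)/(x^2 - 3x + 2); check: E(4) = 109/20 but E(-1/3) = -5/6.   [not invariant]
(C) x + 1/(1 - x) + (x - 1)/x  ->  (1/(1 - x)) + 1/(1 - (1/(1 - x))) + ((1/(1 - x)) - 1)/(1/(1 - x)), which simplifies back to x + 1/(1 - x) + (x - 1)/x; check: E(4) = 53/12, E(-1/3) = 53/12.   [invariant]
(D) x/(1 - x)  ->  (1/(1 - x))/(1 - (1/(1 - x))) = -1/x; check: E(4) = -4/3 but E(-1/3) = -1/4.   [not invariant]

Only (C) is unchanged. Indeed f(f(x)) = 1/(1 - 1/(1-x)) = (1-x)/(-x) = (x-1)/x, so E(x) = x + f(x) + f(f(x)) is the sum over the whole 3-cycle; applying f just permutes the three terms cyclically (x -> f(x) -> f(f(x)) -> x), leaving the sum unchanged.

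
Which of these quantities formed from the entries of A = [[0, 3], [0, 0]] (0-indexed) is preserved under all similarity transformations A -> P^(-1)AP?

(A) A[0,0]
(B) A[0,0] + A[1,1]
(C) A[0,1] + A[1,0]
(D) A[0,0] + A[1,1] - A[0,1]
B

A[0,0] + A[1,1] is the trace of A. By the cyclic property of the trace, tr(P^(-1)AP) = tr(APP^(-1)) = tr(A), so it is the same for every matrix similar to A.

The other combinations are not similarity invariants. For example, take P = [[1, 1], [1, 2]] (det P = 1), so P^(-1) = [[2, -1], [-1, 1]] and
B = P^(-1)AP = [[6, 12], [-3, -6]].
Evaluating each option on A and on B:
(A) A[0,0]: 0 for A, 6 for B -> changes
(B) A[0,0] + A[1,1]: 0 for A, 0 for B -> unchanged
(C) A[0,1] + A[1,0]: 3 for A, 9 for B -> changes
(D) A[0,0] + A[1,1] - A[0,1]: -3 for A, -12 for B -> changes

Only (B) A[0,0] + A[1,1] = 0 survives (and it does so for every P, not just this one), so it is the invariant.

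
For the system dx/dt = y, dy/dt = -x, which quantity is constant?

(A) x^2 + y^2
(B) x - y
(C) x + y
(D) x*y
A

A first integral I satisfies dI/dt = 0 along every solution. Differentiate each option and use the equation of motion:
(A) d/dt[x^2 + y^2] = 2x*dx/dt + 2y*dy/dt = 2x*y + 2y*(-x) = 0
(B) d/dt[x - y] = y - (-x) = x + y, not identically 0
(C) d/dt[x + y] = y + (-x) = y - x, not identically 0
(D) d/dt[x*y] = (dx/dt)y + x(dy/dt) = y^2 - x^2, not identically 0

Only (A) has zero time-derivative. So x^2 + y^2 (the squared radius; trajectories are circles) is the conserved quantity.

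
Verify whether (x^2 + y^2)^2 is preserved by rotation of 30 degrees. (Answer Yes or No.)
Yes

Applying rotation by 30 degrees: x' = x*cos(30 degrees) - y*sin(30 degrees) = sqrt(3)x/2 - y/2, y' = x*sin(30 degrees) + y*cos(30 degrees) = x/2 + sqrt(3)y/2

Substituting into (x^2 + y^2)^2:
((sqrt(3)x/2 - y/2)^2 + (x/2 + sqrt(3)y/2)^2)^2
= x^4 + 2x^2y^2 + y^4 = (x^2 + y^2)^2

This equals the original expression (x^2 + y^2)^2, so it IS invariant.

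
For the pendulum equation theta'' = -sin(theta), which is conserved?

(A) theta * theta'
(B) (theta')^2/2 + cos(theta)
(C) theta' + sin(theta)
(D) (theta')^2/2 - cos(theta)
D

A first integral I satisfies dI/dt = 0 along every solution. Differentiate each option and use the equation of motion:
(A) d/dt[theta * theta'] = (theta')^2 + theta theta'' = (theta')^2 - theta sin(theta), not identically 0
(B) d/dt[(theta')^2/2 + cos(theta)] = theta' theta'' - sin(theta) theta' = -2 theta' sin(theta), not identically 0
(C) d/dt[theta' + sin(theta)] = theta'' + cos(theta) theta' = -sin(theta) + theta' cos(theta), not identically 0
(D) d/dt[(theta')^2/2 - cos(theta)] = theta' theta'' + sin(theta) theta' = theta'(-sin(theta)) + theta' sin(theta) = 0

Only (D) has zero time-derivative. This is the total energy: kinetic (theta')^2/2 plus potential -cos(theta).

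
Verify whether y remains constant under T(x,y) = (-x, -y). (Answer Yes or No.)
No

Substitute T(x,y) = (-x, -y) into the expression and compare with the original.

Original: y
After applying T: (-y) = -y

This differs from the original y (difference: -2y), so the expression is NOT invariant.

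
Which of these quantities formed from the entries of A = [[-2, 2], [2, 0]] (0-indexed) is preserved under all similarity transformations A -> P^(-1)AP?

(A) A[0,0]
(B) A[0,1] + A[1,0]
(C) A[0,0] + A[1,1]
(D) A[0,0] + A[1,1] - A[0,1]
C

A[0,0] + A[1,1] is the trace of A. By the cyclic property of the trace, tr(P^(-1)AP) = tr(APP^(-1)) = tr(A), so it is the same for every matrix similar to A.

The other combinations are not similarity invariants. For example, take P = [[1, 2], [0, 1]] (det P = 1), so P^(-1) = [[1, -2], [0, 1]] and
B = P^(-1)AP = [[-6, -10], [2, 4]].
Evaluating each option on A and on B:
(A) A[0,0]: -2 for A, -6 for B -> changes
(B) A[0,1] + A[1,0]: 4 for A, -8 for B -> changes
(C) A[0,0] + A[1,1]: -2 for A, -2 for B -> unchanged
(D) A[0,0] + A[1,1] - A[0,1]: -4 for A, 8 for B -> changes

Only (C) A[0,0] + A[1,1] = -2 survives (and it does so for every P, not just this one), so it is the invariant.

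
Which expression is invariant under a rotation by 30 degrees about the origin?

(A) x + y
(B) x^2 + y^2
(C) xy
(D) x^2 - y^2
B

A rotation by 30 degrees sends (x, y) to (sqrt(3)x/2 - y/2, x/2 + sqrt(3)y/2).
Substitute the transformed coordinates into each option and compare with the original:
(A) x + y  ->  (sqrt(3)x/2 - y/2) + (x/2 + sqrt(3)y/2) = x/2 + sqrt(3)x/2 - y/2 + sqrt(3)y/2   [differs from x + y: not invariant]
(B) x^2 + y^2  ->  (sqrt(3)x/2 - y/2)^2 + (x/2 + sqrt(3)y/2)^2 = x^2 + y^2   [equals x^2 + y^2: invariant]
(C) xy  ->  (sqrt(3)x/2 - y/2)(x/2 + sqrt(3)y/2) = sqrt(3)x^2/4 + xy/2 - sqrt(3)y^2/4   [differs from xy: not invariant]
(D) x^2 - y^2  ->  (sqrt(3)x/2 - y/2)^2 - (x/2 + sqrt(3)y/2)^2 = x^2/2 - sqrt(3)xy - y^2/2   [differs from x^2 - y^2: not invariant]

Only option (B), x^2 + y^2, is unchanged by the transformation.
Geometrically, x^2 + y^2 is the squared distance from the origin, which every rotation about the origin preserves.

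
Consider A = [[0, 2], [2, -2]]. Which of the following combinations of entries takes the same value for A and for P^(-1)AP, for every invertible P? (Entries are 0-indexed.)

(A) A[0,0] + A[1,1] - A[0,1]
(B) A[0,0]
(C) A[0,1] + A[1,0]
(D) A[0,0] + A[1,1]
D

A[0,0] + A[1,1] is the trace of A. By the cyclic property of the trace, tr(P^(-1)AP) = tr(APP^(-1)) = tr(A), so it is the same for every matrix similar to A.

The other combinations are not similarity invariants. For example, take P = [[1, 2], [0, 1]] (det P = 1), so P^(-1) = [[1, -2], [0, 1]] and
B = P^(-1)AP = [[-4, -2], [2, 2]].
Evaluating each option on A and on B:
(A) A[0,0] + A[1,1] - A[0,1]: -4 for A, 0 for B -> changes
(B) A[0,0]: 0 for A, -4 for B -> changes
(C) A[0,1] + A[1,0]: 4 for A, 0 for B -> changes
(D) A[0,0] + A[1,1]: -2 for A, -2 for B -> unchanged

Only (D) A[0,0] + A[1,1] = -2 survives (and it does so for every P, not just this one), so it is the invariant.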